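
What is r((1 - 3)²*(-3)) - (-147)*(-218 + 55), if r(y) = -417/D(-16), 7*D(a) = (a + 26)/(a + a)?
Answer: -73101/5 ≈ -14620.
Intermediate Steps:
D(a) = (26 + a)/(14*a) (D(a) = ((a + 26)/(a + a))/7 = ((26 + a)/((2*a)))/7 = ((26 + a)*(1/(2*a)))/7 = ((26 + a)/(2*a))/7 = (26 + a)/(14*a))
r(y) = 46704/5 (r(y) = -417*(-224/(26 - 16)) = -417/((1/14)*(-1/16)*10) = -417/(-5/112) = -417*(-112/5) = 46704/5)
r((1 - 3)²*(-3)) - (-147)*(-218 + 55) = 46704/5 - (-147)*(-218 + 55) = 46704/5 - (-147)*(-163) = 46704/5 - 1*23961 = 46704/5 - 23961 = -73101/5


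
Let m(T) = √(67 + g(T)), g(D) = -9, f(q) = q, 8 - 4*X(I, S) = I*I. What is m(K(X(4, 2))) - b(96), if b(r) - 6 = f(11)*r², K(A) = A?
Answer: -101382 + √58 ≈ -1.0137e+5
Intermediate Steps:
X(I, S) = 2 - I²/4 (X(I, S) = 2 - I*I/4 = 2 - I²/4)
b(r) = 6 + 11*r²
m(T) = √58 (m(T) = √(67 - 9) = √58)
m(K(X(4, 2))) - b(96) = √58 - (6 + 11*96²) = √58 - (6 + 11*9216) = √58 - (6 + 101376) = √58 - 1*101382 = √58 - 101382 = -101382 + √58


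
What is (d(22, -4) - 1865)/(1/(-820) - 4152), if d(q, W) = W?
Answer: 1532580/3404641 ≈ 0.45014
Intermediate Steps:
(d(22, -4) - 1865)/(1/(-820) - 4152) = (-4 - 1865)/(1/(-820) - 4152) = -1869/(-1/820 - 4152) = -1869/(-3404641/820) = -1869*(-820/3404641) = 1532580/3404641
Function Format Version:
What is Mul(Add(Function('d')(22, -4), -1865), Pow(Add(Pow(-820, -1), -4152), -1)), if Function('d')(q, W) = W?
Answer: Rational(1532580, 3404641) ≈ 0.45014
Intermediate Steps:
Mul(Add(Function('d')(22, -4), -1865), Pow(Add(Pow(-820, -1), -4152), -1)) = Mul(Add(-4, -1865), Pow(Add(Pow(-820, -1), -4152), -1)) = Mul(-1869, Pow(Add(Rational(-1, 820), -4152), -1)) = Mul(-1869, Pow(Rational(-3404641, 820), -1)) = Mul(-1869, Rational(-820, 3404641)) = Rational(1532580, 3404641)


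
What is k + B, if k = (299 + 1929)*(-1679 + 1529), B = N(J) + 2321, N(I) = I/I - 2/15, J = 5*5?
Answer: -4978172/15 ≈ -3.3188e+5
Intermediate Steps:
J = 25
N(I) = 13/15 (N(I) = 1 - 2*1/15 = 1 - 2/15 = 13/15)
B = 34828/15 (B = 13/15 + 2321 = 34828/15 ≈ 2321.9)
k = -334200 (k = 2228*(-150) = -334200)
k + B = -334200 + 34828/15 = -4978172/15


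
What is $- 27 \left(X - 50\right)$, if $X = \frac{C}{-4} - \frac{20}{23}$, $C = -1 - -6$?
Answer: $\frac{129465}{92} \approx 1407.2$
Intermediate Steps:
$C = 5$ ($C = -1 + 6 = 5$)
$X = - \frac{195}{92}$ ($X = \frac{5}{-4} - \frac{20}{23} = 5 \left(- \frac{1}{4}\right) - \frac{20}{23} = - \frac{5}{4} - \frac{20}{23} = - \frac{195}{92} \approx -2.1196$)
$- 27 \left(X - 50\right) = - 27 \left(- \frac{195}{92} - 50\right) = \left(-27\right) \left(- \frac{4795}{92}\right) = \frac{129465}{92}$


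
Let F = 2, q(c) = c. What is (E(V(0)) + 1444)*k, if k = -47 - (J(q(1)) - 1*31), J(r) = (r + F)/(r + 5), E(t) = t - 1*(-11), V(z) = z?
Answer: -48015/2 ≈ -24008.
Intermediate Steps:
E(t) = 11 + t (E(t) = t + 11 = 11 + t)
J(r) = (2 + r)/(5 + r) (J(r) = (r + 2)/(r + 5) = (2 + r)/(5 + r))
k = -33/2 (k = -47 - ((2 + 1)/(5 + 1) - 1*31) = -47 - (3/6 - 31) = -47 - ((⅙)*3 - 31) = -47 - (½ - 31) = -47 - 1*(-61/2) = -47 + 61/2 = -33/2 ≈ -16.500)
(E(V(0)) + 1444)*k = ((11 + 0) + 1444)*(-33/2) = (11 + 1444)*(-33/2) = 1455*(-33/2) = -48015/2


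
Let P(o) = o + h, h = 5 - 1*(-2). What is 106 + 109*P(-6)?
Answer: 215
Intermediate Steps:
h = 7 (h = 5 + 2 = 7)
P(o) = 7 + o (P(o) = o + 7 = 7 + o)
106 + 109*P(-6) = 106 + 109*(7 - 6) = 106 + 109*1 = 106 + 109 = 215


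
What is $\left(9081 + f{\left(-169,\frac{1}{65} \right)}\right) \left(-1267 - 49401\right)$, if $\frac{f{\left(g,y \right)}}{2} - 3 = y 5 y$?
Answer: $- \frac{389055099356}{845} \approx -4.6042 \cdot 10^{8}$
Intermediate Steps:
$f{\left(g,y \right)} = 6 + 10 y^{2}$ ($f{\left(g,y \right)} = 6 + 2 y 5 y = 6 + 2 \cdot 5 y y = 6 + 2 \cdot 5 y^{2} = 6 + 10 y^{2}$)
$\left(9081 + f{\left(-169,\frac{1}{65} \right)}\right) \left(-1267 - 49401\right) = \left(9081 + \left(6 + 10 \left(\frac{1}{65}\right)^{2}\right)\right) \left(-1267 - 49401\right) = \left(9081 + \left(6 + \frac{10}{4225}\right)\right) \left(-50668\right) = \left(9081 + \left(6 + 10 \cdot \frac{1}{4225}\right)\right) \left(-50668\right) = \left(9081 + \left(6 + \frac{2}{845}\right)\right) \left(-50668\right) = \left(9081 + \frac{5072}{845}\right) \left(-50668\right) = \frac{7678517}{845} \left(-50668\right) = - \frac{389055099356}{845}$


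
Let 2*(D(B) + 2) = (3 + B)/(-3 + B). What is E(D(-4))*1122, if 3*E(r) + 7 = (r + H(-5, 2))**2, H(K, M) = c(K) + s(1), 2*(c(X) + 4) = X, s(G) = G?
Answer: 883014/49 ≈ 18021.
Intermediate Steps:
c(X) = -4 + X/2
H(K, M) = -3 + K/2 (H(K, M) = (-4 + K/2) + 1 = -3 + K/2)
D(B) = -2 + (3 + B)/(2*(-3 + B)) (D(B) = -2 + ((3 + B)/(-3 + B))/2 = -2 + (3 + B)/(2*(-3 + B)))
E(r) = -7/3 + (-11/2 + r)**2/3 (E(r) = -7/3 + (r + (-3 + (1/2)*(-5)))**2/3 = -7/3 + (r + (-3 - 5/2))**2/3 = -7/3 + (r - 11/2)**2/3 = -7/3 + (-11/2 + r)**2/3)
E(D(-4))*1122 = (-7/3 + (-11 + 2*(3*(5 - 1*(-4))/(2*(-3 - 4))))**2/12)*1122 = (-7/3 + (-11 + 2*((3/2)*(5 + 4)/(-7)))**2/12)*1122 = (-7/3 + (-11 + 2*((3/2)*(-1/7)*9))**2/12)*1122 = (-7/3 + (-11 + 2*(-27/14))**2/12)*1122 = (-7/3 + (-11 - 27/7)**2/12)*1122 = (-7/3 + (-104/7)**2/12)*1122 = (-7/3 + (1/12)*(10816/49))*1122 = (-7/3 + 2704/147)*1122 = (787/49)*1122 = 883014/49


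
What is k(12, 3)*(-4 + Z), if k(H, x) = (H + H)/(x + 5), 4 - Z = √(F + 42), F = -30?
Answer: -6*√3 ≈ -10.392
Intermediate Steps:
Z = 4 - 2*√3 (Z = 4 - √(-30 + 42) = 4 - √12 = 4 - 2*√3 ≈ 0.53590)
k(H, x) = 2*H/(5 + x) (k(H, x) = (2*H)/(5 + x) = 2*H/(5 + x))
k(12, 3)*(-4 + Z) = (2*12/(5 + 3))*(-4 + (4 - 2*√3)) = (2*12/8)*(-2*√3) = (2*12*(⅛))*(-2*√3) = 3*(-2*√3) = -6*√3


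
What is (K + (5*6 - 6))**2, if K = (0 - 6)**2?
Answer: 3600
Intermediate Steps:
K = 36 (K = (-6)**2 = 36)
(K + (5*6 - 6))**2 = (36 + (5*6 - 6))**2 = (36 + (30 - 6))**2 = (36 + 24)**2 = 60**2 = 3600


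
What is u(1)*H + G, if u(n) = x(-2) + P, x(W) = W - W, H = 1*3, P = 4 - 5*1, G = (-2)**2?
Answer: 1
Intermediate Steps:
G = 4
P = -1 (P = 4 - 5 = -1)
H = 3
x(W) = 0
u(n) = -1 (u(n) = 0 - 1 = -1)
u(1)*H + G = -1*3 + 4 = -3 + 4 = 1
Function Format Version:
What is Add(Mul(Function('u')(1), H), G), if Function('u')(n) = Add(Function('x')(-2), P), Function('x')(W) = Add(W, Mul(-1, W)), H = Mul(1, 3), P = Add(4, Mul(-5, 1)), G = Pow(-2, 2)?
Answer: 1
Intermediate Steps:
G = 4
P = -1 (P = Add(4, -5) = -1)
H = 3
Function('x')(W) = 0
Function('u')(n) = -1 (Function('u')(n) = Add(0, -1) = -1)
Add(Mul(Function('u')(1), H), G) = Add(Mul(-1, 3), 4) = Add(-3, 4) = 1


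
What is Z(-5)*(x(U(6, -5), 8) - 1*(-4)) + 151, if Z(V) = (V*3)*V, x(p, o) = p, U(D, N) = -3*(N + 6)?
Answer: 226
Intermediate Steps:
U(D, N) = -18 - 3*N (U(D, N) = -3*(6 + N) = -18 - 3*N)
Z(V) = 3*V**2 (Z(V) = (3*V)*V = 3*V**2)
Z(-5)*(x(U(6, -5), 8) - 1*(-4)) + 151 = (3*(-5)**2)*((-18 - 3*(-5)) - 1*(-4)) + 151 = (3*25)*((-18 + 15) + 4) + 151 = 75*(-3 + 4) + 151 = 75*1 + 151 = 75 + 151 = 226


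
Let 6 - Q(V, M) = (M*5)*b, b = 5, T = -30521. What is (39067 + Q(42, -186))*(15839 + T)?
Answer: -641941086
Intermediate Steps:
Q(V, M) = 6 - 25*M (Q(V, M) = 6 - M*5*5 = 6 - 5*M*5 = 6 - 25*M)
(39067 + Q(42, -186))*(15839 + T) = (39067 + (6 - 25*(-186)))*(15839 - 30521) = (39067 + (6 + 4650))*(-14682) = (39067 + 4656)*(-14682) = 43723*(-14682) = -641941086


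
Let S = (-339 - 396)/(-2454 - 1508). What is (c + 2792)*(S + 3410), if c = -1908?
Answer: 853132930/283 ≈ 3.0146e+6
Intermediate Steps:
S = 105/566 (S = -735/(-3962) = -735*(-1/3962) = 105/566 ≈ 0.18551)
(c + 2792)*(S + 3410) = (-1908 + 2792)*(105/566 + 3410) = 884*(1930165/566) = 853132930/283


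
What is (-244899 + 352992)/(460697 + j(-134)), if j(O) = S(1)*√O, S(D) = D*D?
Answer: 16599373607/70747241981 - 36031*I*√134/70747241981 ≈ 0.23463 - 5.8955e-6*I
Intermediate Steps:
S(D) = D²
j(O) = √O (j(O) = 1²*√O = 1*√O = √O)
(-244899 + 352992)/(460697 + j(-134)) = (-244899 + 352992)/(460697 + √(-134)) = 108093/(460697 + I*√134)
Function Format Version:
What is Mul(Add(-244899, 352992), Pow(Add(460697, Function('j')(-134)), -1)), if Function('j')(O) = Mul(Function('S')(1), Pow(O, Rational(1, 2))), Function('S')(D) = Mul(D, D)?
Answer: Add(Rational(16599373607, 70747241981), Mul(Rational(-36031, 70747241981), I, Pow(134, Rational(1, 2)))) ≈ Add(0.23463, Mul(-5.8955e-6, I))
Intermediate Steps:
Function('S')(D) = Pow(D, 2)
Function('j')(O) = Pow(O, Rational(1, 2)) (Function('j')(O) = Mul(Pow(1, 2), Pow(O, Rational(1, 2))) = Mul(1, Pow(O, Rational(1, 2))) = Pow(O, Rational(1, 2)))
Mul(Add(-244899, 352992), Pow(Add(460697, Function('j')(-134)), -1)) = Mul(Add(-244899, 352992), Pow(Add(460697, Pow(-134, Rational(1, 2))), -1)) = Mul(108093, Pow(Add(460697, Mul(I, Pow(134, Rational(1, 2)))), -1))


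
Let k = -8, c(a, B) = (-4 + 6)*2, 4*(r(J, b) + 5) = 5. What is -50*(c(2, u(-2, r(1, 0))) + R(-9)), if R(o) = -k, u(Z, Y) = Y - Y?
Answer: -600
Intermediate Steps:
r(J, b) = -15/4 (r(J, b) = -5 + (1/4)*5 = -5 + 5/4 = -15/4)
u(Z, Y) = 0
c(a, B) = 4 (c(a, B) = 2*2 = 4)
R(o) = 8 (R(o) = -1*(-8) = 8)
-50*(c(2, u(-2, r(1, 0))) + R(-9)) = -50*(4 + 8) = -50*12 = -600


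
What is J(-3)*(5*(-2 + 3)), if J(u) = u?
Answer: -15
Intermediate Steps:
J(-3)*(5*(-2 + 3)) = -15*(-2 + 3) = -15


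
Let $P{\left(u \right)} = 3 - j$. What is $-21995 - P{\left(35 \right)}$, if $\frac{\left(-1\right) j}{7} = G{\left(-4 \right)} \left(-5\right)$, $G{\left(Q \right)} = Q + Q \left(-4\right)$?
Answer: $-21578$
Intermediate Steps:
$G{\left(Q \right)} = - 3 Q$ ($G{\left(Q \right)} = Q - 4 Q = - 3 Q$)
$j = 420$ ($j = - 7 \left(-3\right) \left(-4\right) \left(-5\right) = - 7 \cdot 12 \left(-5\right) = \left(-7\right) \left(-60\right) = 420$)
$P{\left(u \right)} = -417$ ($P{\left(u \right)} = 3 - 420 = -417$)
$-21995 - P{\left(35 \right)} = -21995 - -417 = -21995 + 417 = -21578$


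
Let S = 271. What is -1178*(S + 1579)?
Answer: -2179300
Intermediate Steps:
-1178*(S + 1579) = -1178*(271 + 1579) = -1178*1850 = -2179300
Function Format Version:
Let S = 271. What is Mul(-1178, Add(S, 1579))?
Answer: -2179300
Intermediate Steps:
Mul(-1178, Add(S, 1579)) = Mul(-1178, Add(271, 1579)) = Mul(-1178, 1850) = -2179300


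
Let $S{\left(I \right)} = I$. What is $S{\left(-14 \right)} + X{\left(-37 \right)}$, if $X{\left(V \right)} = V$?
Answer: $-51$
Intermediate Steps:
$S{\left(-14 \right)} + X{\left(-37 \right)} = -14 - 37 = -51$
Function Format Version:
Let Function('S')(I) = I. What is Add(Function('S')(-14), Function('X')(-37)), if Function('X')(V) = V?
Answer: -51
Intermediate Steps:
Add(Function('S')(-14), Function('X')(-37)) = Add(-14, -37) = -51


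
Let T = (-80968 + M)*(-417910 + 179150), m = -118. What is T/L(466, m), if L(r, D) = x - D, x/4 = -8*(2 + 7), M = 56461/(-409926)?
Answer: -396233499368602/3484371 ≈ -1.1372e+8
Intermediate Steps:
M = -56461/409926 (M = 56461*(-1/409926) = -56461/409926 ≈ -0.13773)
x = -288 (x = 4*(-8*(2 + 7)) = 4*(-8*9) = 4*(-72) = -288)
L(r, D) = -288 - D
T = 3962334993686020/204963 (T = (-80968 - 56461/409926)*(-417910 + 179150) = -33190944829/409926*(-238760) = 3962334993686020/204963 ≈ 1.9332e+10)
T/L(466, m) = 3962334993686020/(204963*(-288 - 1*(-118))) = 3962334993686020/(204963*(-288 + 118)) = (3962334993686020/204963)/(-170) = (3962334993686020/204963)*(-1/170) = -396233499368602/3484371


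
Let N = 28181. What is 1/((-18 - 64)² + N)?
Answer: 1/34905 ≈ 2.8649e-5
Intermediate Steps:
1/((-18 - 64)² + N) = 1/((-18 - 64)² + 28181) = 1/((-82)² + 28181) = 1/(6724 + 28181) = 1/34905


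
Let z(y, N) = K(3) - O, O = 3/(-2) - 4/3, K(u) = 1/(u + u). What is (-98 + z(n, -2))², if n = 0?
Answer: 9025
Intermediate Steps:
K(u) = 1/(2*u)
O = -17/6 (O = 3*(-½) - 4*⅓ = -3/2 - 4/3 = -17/6 ≈ -2.8333)
z(y, N) = 3 (z(y, N) = (½)/3 - 1*(-17/6) = (½)*(⅓) + 17/6 = ⅙ + 17/6 = 3)
(-98 + z(n, -2))² = (-98 + 3)² = (-95)² = 9025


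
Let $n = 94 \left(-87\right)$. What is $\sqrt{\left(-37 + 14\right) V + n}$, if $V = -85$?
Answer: $7 i \sqrt{127} \approx 78.886 i$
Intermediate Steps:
$n = -8178$
$\sqrt{\left(-37 + 14\right) V + n} = \sqrt{\left(-37 + 14\right) \left(-85\right) - 8178} = \sqrt{\left(-23\right) \left(-85\right) - 8178} = \sqrt{1955 - 8178} = \sqrt{-6223} = 7 i \sqrt{127}$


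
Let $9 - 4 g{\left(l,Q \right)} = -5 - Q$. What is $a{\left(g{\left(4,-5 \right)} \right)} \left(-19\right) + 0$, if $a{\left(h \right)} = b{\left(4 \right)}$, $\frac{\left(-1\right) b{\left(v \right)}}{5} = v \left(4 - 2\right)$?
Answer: $760$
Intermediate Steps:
$b{\left(v \right)} = - 10 v$ ($b{\left(v \right)} = - 5 v \left(4 - 2\right) = - 5 v 2 = - 5 \cdot 2 v = - 10 v$)
$g{\left(l,Q \right)} = \frac{7}{2} + \frac{Q}{4}$ ($g{\left(l,Q \right)} = \frac{9}{4} - \frac{-5 - Q}{4} = \frac{9}{4} + \left(\frac{5}{4} + \frac{Q}{4}\right) = \frac{7}{2} + \frac{Q}{4}$)
$a{\left(h \right)} = -40$ ($a{\left(h \right)} = \left(-10\right) 4 = -40$)
$a{\left(g{\left(4,-5 \right)} \right)} \left(-19\right) + 0 = \left(-40\right) \left(-19\right) + 0 = 760 + 0 = 760$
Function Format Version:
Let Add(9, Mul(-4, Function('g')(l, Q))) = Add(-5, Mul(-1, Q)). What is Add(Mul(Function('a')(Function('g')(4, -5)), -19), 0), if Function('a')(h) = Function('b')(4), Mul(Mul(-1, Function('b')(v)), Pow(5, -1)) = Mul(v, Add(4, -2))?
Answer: 760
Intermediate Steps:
Function('b')(v) = Mul(-10, v) (Function('b')(v) = Mul(-5, Mul(v, Add(4, -2))) = Mul(-5, Mul(v, 2)) = Mul(-5, Mul(2, v)) = Mul(-10, v))
Function('g')(l, Q) = Add(Rational(7, 2), Mul(Rational(1, 4), Q)) (Function('g')(l, Q) = Add(Rational(9, 4), Mul(Rational(-1, 4), Add(-5, Mul(-1, Q)))) = Add(Rational(9, 4), Add(Rational(5, 4), Mul(Rational(1, 4), Q))) = Add(Rational(7, 2), Mul(Rational(1, 4), Q)))
Function('a')(h) = -40 (Function('a')(h) = Mul(-10, 4) = -40)
Add(Mul(Function('a')(Function('g')(4, -5)), -19), 0) = Add(Mul(-40, -19), 0) = Add(760, 0) = 760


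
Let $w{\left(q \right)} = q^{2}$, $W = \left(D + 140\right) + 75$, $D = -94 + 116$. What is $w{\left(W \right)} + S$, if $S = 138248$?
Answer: $194417$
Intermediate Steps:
$D = 22$
$W = 237$ ($W = \left(22 + 140\right) + 75 = 162 + 75 = 237$)
$w{\left(W \right)} + S = 237^{2} + 138248 = 56169 + 138248 = 194417$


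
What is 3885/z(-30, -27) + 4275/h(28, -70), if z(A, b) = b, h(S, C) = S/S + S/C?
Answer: 62830/9 ≈ 6981.1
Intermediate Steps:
h(S, C) = 1 + S/C
3885/z(-30, -27) + 4275/h(28, -70) = 3885/(-27) + 4275/(((-70 + 28)/(-70))) = 3885*(-1/27) + 4275/((-1/70*(-42))) = -1295/9 + 4275/(3/5) = -1295/9 + 4275*(5/3) = -1295/9 + 7125 = 62830/9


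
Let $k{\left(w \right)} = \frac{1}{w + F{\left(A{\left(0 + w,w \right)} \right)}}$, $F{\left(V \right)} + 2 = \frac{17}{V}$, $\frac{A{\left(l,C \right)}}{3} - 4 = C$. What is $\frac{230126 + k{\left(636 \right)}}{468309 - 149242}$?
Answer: $\frac{280131691342}{388399301899} \approx 0.72125$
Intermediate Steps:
$A{\left(l,C \right)} = 12 + 3 C$
$F{\left(V \right)} = -2 + \frac{17}{V}$
$k{\left(w \right)} = \frac{1}{-2 + w + \frac{17}{12 + 3 w}}$ ($k{\left(w \right)} = \frac{1}{w - \left(2 - \frac{17}{12 + 3 w}\right)} = \frac{1}{-2 + w + \frac{17}{12 + 3 w}}$)
$\frac{230126 + k{\left(636 \right)}}{468309 - 149242} = \frac{230126 + \frac{3 \left(4 + 636\right)}{17 + 3 \left(-2 + 636\right) \left(4 + 636\right)}}{468309 - 149242} = \frac{230126 + 3 \frac{1}{17 + 3 \cdot 634 \cdot 640} \cdot 640}{319067} = \left(230126 + 3 \frac{1}{17 + 1217280} \cdot 640\right) \frac{1}{319067} = \left(230126 + 3 \cdot \frac{1}{1217297} \cdot 640\right) \frac{1}{319067} = \left(230126 + \frac{1920}{1217297}\right) \frac{1}{319067} = \frac{280131691342}{1217297} \cdot \frac{1}{319067} = \frac{280131691342}{388399301899}$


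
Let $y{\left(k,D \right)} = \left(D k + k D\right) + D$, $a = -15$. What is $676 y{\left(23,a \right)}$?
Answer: $-476580$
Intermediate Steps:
$y{\left(k,D \right)} = D + 2 D k$ ($y{\left(k,D \right)} = \left(D k + D k\right) + D = 2 D k + D = D + 2 D k$)
$676 y{\left(23,a \right)} = 676 \left(- 15 \left(1 + 2 \cdot 23\right)\right) = 676 \left(- 15 \left(1 + 46\right)\right) = 676 \left(\left(-15\right) 47\right) = 676 \left(-705\right) = -476580$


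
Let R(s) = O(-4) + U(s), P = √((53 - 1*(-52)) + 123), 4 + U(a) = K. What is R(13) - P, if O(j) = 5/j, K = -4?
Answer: -37/4 - 2*√57 ≈ -24.350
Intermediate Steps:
U(a) = -8 (U(a) = -4 - 4 = -8)
P = 2*√57 (P = √((53 + 52) + 123) = √(105 + 123) = √228 = 2*√57 ≈ 15.100)
R(s) = -37/4 (R(s) = 5/(-4) - 8 = 5*(-¼) - 8 = -5/4 - 8 = -37/4)
R(13) - P = -37/4 - 2*√57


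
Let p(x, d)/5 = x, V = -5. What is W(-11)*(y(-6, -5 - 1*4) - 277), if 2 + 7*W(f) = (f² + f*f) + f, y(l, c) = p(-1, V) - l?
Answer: -63204/7 ≈ -9029.1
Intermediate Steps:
p(x, d) = 5*x
y(l, c) = -5 - l (y(l, c) = 5*(-1) - l = -5 - l)
W(f) = -2/7 + f/7 + 2*f²/7 (W(f) = -2/7 + ((f² + f*f) + f)/7 = -2/7 + ((f² + f²) + f)/7 = -2/7 + (2*f² + f)/7 = -2/7 + (f + 2*f²)/7 = -2/7 + (f/7 + 2*f²/7) = -2/7 + f/7 + 2*f²/7)
W(-11)*(y(-6, -5 - 1*4) - 277) = (-2/7 + (⅐)*(-11) + (2/7)*(-11)²)*((-5 - 1*(-6)) - 277) = (-2/7 - 11/7 + (2/7)*121)*((-5 + 6) - 277) = (-2/7 - 11/7 + 242/7)*(1 - 277) = (229/7)*(-276) = -63204/7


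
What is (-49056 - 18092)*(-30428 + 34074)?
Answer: -244821608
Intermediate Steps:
(-49056 - 18092)*(-30428 + 34074) = -67148*3646 = -244821608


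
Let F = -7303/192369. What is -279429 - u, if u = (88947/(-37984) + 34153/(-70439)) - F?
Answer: -143818948398755519339/514693835178144 ≈ -2.7943e+5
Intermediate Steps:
F = -7303/192369 (F = -7303*1/192369 = -7303/192369 ≈ -0.037964)
u = -1435271238080437/514693835178144 (u = (88947/(-37984) + 34153/(-70439)) - 1*(-7303/192369) = (88947*(-1/37984) + 34153*(-1/70439)) + 7303/192369 = (-88947/37984 - 34153/70439) + 7303/192369 = -7562605285/2675554976 + 7303/192369 = -1435271238080437/514693835178144 ≈ -2.7886)
-279429 - u = -279429 - 1*(-1435271238080437/514693835178144) = -279429 + 1435271238080437/514693835178144 = -143818948398755519339/514693835178144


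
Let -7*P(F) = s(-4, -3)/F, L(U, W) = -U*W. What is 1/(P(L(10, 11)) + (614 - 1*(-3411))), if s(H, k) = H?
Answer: 385/1549623 ≈ 0.00024845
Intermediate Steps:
L(U, W) = -U*W
P(F) = 4/(7*F) (P(F) = -(-4)/(7*F) = 4/(7*F))
1/(P(L(10, 11)) + (614 - 1*(-3411))) = 1/(4/(7*((-1*10*11))) + (614 - 1*(-3411))) = 1/((4/7)/(-110) + (614 + 3411)) = 1/((4/7)*(-1/110) + 4025) = 1/(-2/385 + 4025) = 1/(1549623/385) = 385/1549623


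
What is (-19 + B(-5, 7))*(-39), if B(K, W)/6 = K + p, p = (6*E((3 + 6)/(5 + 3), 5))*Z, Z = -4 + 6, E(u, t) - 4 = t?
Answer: -23361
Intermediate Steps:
E(u, t) = 4 + t
Z = 2
p = 108 (p = (6*(4 + 5))*2 = (6*9)*2 = 54*2 = 108)
B(K, W) = 648 + 6*K (B(K, W) = 6*(K + 108) = 6*(108 + K) = 648 + 6*K)
(-19 + B(-5, 7))*(-39) = (-19 + (648 + 6*(-5)))*(-39) = (-19 + (648 - 30))*(-39) = (-19 + 618)*(-39) = 599*(-39) = -23361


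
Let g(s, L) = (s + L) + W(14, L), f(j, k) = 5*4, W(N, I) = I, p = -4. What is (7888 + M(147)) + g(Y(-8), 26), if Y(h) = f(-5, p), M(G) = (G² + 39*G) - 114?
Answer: 35188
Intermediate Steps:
M(G) = -114 + G² + 39*G
f(j, k) = 20
Y(h) = 20
g(s, L) = s + 2*L (g(s, L) = (s + L) + L = (L + s) + L = s + 2*L)
(7888 + M(147)) + g(Y(-8), 26) = (7888 + (-114 + 147² + 39*147)) + (20 + 2*26) = (7888 + (-114 + 21609 + 5733)) + (20 + 52) = (7888 + 27228) + 72 = 35116 + 72 = 35188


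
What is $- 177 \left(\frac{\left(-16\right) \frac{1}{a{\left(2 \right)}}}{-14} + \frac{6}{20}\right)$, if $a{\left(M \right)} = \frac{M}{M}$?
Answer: $- \frac{17877}{70} \approx -255.39$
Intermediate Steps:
$a{\left(M \right)} = 1$
$- 177 \left(\frac{\left(-16\right) \frac{1}{a{\left(2 \right)}}}{-14} + \frac{6}{20}\right) = - 177 \left(\frac{\left(-16\right) 1^{-1}}{-14} + \frac{6}{20}\right) = - 177 \left(\left(-16\right) 1 \left(- \frac{1}{14}\right) + 6 \cdot \frac{1}{20}\right) = - 177 \left(\left(-16\right) \left(- \frac{1}{14}\right) + \frac{3}{10}\right) = - 177 \left(\frac{8}{7} + \frac{3}{10}\right) = \left(-177\right) \frac{101}{70} = - \frac{17877}{70}$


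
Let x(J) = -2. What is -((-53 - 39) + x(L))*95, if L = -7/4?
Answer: 8930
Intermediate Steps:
L = -7/4 (L = -7*¼ = -7/4 ≈ -1.7500)
-((-53 - 39) + x(L))*95 = -((-53 - 39) - 2)*95 = -(-92 - 2)*95 = -(-94)*95 = -1*(-8930) = 8930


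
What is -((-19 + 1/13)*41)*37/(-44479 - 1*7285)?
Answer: -186591/336466 ≈ -0.55456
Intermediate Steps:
-((-19 + 1/13)*41)*37/(-44479 - 1*7285) = -((-19 + 1/13)*41)*37/(-44479 - 7285) = --246/13*41*37/(-51764) = -(-10086/13*37)*(-1)/51764 = -(-373182)*(-1)/(13*51764) = -1*186591/336466 = -186591/336466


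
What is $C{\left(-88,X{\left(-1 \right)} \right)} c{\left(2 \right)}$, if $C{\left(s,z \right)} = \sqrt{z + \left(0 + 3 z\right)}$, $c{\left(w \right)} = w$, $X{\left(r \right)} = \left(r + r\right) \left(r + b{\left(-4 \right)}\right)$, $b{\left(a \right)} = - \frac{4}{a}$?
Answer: $0$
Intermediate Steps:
$X{\left(r \right)} = 2 r \left(1 + r\right)$ ($X{\left(r \right)} = \left(r + r\right) \left(r - \frac{4}{-4}\right) = 2 r \left(r - -1\right) = 2 r \left(r + 1\right) = 2 r \left(1 + r\right)$)
$C{\left(s,z \right)} = 2 \sqrt{z}$ ($C{\left(s,z \right)} = \sqrt{z + 3 z} = \sqrt{4 z} = 2 \sqrt{z}$)
$C{\left(-88,X{\left(-1 \right)} \right)} c{\left(2 \right)} = 2 \sqrt{2 \left(-1\right) \left(1 - 1\right)} 2 = 2 \sqrt{2 \left(-1\right) 0} \cdot 2 = 2 \sqrt{0} \cdot 2 = 2 \cdot 0 \cdot 2 = 0 \cdot 2 = 0$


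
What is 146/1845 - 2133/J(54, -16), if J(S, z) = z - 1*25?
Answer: 96131/1845 ≈ 52.104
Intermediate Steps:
J(S, z) = -25 + z (J(S, z) = z - 25 = -25 + z)
146/1845 - 2133/J(54, -16) = 146/1845 - 2133/(-25 - 16) = 146*(1/1845) - 2133/(-41) = 146/1845 - 2133*(-1/41) = 146/1845 + 2133/41 = 96131/1845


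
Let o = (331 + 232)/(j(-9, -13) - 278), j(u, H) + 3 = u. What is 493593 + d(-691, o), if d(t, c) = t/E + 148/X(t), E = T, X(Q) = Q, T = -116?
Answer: 39564900821/80156 ≈ 4.9360e+5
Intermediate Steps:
j(u, H) = -3 + u
E = -116
o = -563/290 (o = (331 + 232)/((-3 - 9) - 278) = 563/(-12 - 278) = 563/(-290) = 563*(-1/290) = -563/290 ≈ -1.9414)
d(t, c) = 148/t - t/116 (d(t, c) = t/(-116) + 148/t = t*(-1/116) + 148/t = -t/116 + 148/t = 148/t - t/116)
493593 + d(-691, o) = 493593 + (148/(-691) - 1/116*(-691)) = 493593 + (148*(-1/691) + 691/116) = 493593 + (-148/691 + 691/116) = 493593 + 460313/80156 = 39564900821/80156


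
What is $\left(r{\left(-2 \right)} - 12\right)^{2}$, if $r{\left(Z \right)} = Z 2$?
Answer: $256$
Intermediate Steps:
$r{\left(Z \right)} = 2 Z$
$\left(r{\left(-2 \right)} - 12\right)^{2} = \left(2 \left(-2\right) - 12\right)^{2} = \left(-4 - 12\right)^{2} = \left(-16\right)^{2} = 256$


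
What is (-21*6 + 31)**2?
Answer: 9025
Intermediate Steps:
(-21*6 + 31)**2 = (-126 + 31)**2 = (-95)**2 = 9025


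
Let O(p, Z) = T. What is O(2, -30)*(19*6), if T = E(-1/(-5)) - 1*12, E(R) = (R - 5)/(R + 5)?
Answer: -19152/13 ≈ -1473.2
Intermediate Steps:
E(R) = (-5 + R)/(5 + R)
T = -168/13 (T = (-5 - 1/(-5))/(5 - 1/(-5)) - 1*12 = (-5 - 1*(-1/5))/(5 - 1*(-1/5)) - 12 = (-5 + 1/5)/(5 + 1/5) - 12 = -24/5/(26/5) - 12 = (5/26)*(-24/5) - 12 = -12/13 - 12 = -168/13 ≈ -12.923)
O(p, Z) = -168/13
O(2, -30)*(19*6) = -3192*6/13 = -168/13*114 = -19152/13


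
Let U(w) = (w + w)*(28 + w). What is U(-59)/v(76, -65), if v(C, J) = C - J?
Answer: 3658/141 ≈ 25.943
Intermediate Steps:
U(w) = 2*w*(28 + w) (U(w) = (2*w)*(28 + w) = 2*w*(28 + w))
U(-59)/v(76, -65) = (2*(-59)*(28 - 59))/(76 - 1*(-65)) = (2*(-59)*(-31))/(76 + 65) = 3658/141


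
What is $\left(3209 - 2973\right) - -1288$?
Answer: $1524$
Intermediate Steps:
$\left(3209 - 2973\right) - -1288 = 236 + 1288 = 1524$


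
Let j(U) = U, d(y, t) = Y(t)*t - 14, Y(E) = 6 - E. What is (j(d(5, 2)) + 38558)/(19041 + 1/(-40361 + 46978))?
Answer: 127549292/62997149 ≈ 2.0247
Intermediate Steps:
d(y, t) = -14 + t*(6 - t) (d(y, t) = (6 - t)*t - 14 = t*(6 - t) - 14 = -14 + t*(6 - t))
(j(d(5, 2)) + 38558)/(19041 + 1/(-40361 + 46978)) = ((-14 - 1*2*(-6 + 2)) + 38558)/(19041 + 1/(-40361 + 46978)) = ((-14 - 1*2*(-4)) + 38558)/(19041 + 1/6617) = ((-14 + 8) + 38558)/(19041 + 1/6617) = (-6 + 38558)/(125994298/6617) = 38552*(6617/125994298) = 127549292/62997149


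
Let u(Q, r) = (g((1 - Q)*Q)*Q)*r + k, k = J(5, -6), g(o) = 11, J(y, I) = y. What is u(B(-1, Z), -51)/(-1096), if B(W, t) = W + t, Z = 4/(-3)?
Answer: -657/548 ≈ -1.1989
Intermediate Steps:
k = 5
Z = -4/3 (Z = 4*(-⅓) = -4/3 ≈ -1.3333)
u(Q, r) = 5 + 11*Q*r (u(Q, r) = (11*Q)*r + 5 = 11*Q*r + 5 = 5 + 11*Q*r)
u(B(-1, Z), -51)/(-1096) = (5 + 11*(-1 - 4/3)*(-51))/(-1096) = (5 + 11*(-7/3)*(-51))*(-1/1096) = (5 + 1309)*(-1/1096) = 1314*(-1/1096) = -657/548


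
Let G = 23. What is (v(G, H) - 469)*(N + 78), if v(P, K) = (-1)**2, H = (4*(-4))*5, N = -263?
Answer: 86580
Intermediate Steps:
H = -80 (H = -16*5 = -80)
v(P, K) = 1
(v(G, H) - 469)*(N + 78) = (1 - 469)*(-263 + 78) = -468*(-185) = 86580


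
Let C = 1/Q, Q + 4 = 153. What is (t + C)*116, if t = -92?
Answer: -1590012/149 ≈ -10671.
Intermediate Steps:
Q = 149 (Q = -4 + 153 = 149)
C = 1/149 ≈ 0.0067114
(t + C)*116 = (-92 + 1/149)*116 = -13707/149*116 = -1590012/149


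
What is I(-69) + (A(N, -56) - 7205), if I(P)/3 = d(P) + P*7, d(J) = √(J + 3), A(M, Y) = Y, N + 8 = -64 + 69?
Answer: -8710 + 3*I*√66 ≈ -8710.0 + 24.372*I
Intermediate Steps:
N = -3 (N = -8 + (-64 + 69) = -8 + 5 = -3)
d(J) = √(3 + J)
I(P) = 3*√(3 + P) + 21*P (I(P) = 3*(√(3 + P) + P*7) = 3*(√(3 + P) + 7*P) = 3*√(3 + P) + 21*P)
I(-69) + (A(N, -56) - 7205) = (3*√(3 - 69) + 21*(-69)) + (-56 - 7205) = (3*√(-66) - 1449) - 7261 = (3*(I*√66) - 1449) - 7261 = (3*I*√66 - 1449) - 7261 = (-1449 + 3*I*√66) - 7261 = -8710 + 3*I*√66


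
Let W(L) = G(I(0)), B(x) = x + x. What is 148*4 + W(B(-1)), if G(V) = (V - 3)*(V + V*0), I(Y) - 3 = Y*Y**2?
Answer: 592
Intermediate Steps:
I(Y) = 3 + Y**3 (I(Y) = 3 + Y*Y**2 = 3 + Y**3)
B(x) = 2*x
G(V) = V*(-3 + V) (G(V) = (-3 + V)*(V + 0) = (-3 + V)*V = V*(-3 + V))
W(L) = 0 (W(L) = (3 + 0**3)*(-3 + (3 + 0**3)) = (3 + 0)*(-3 + (3 + 0)) = 3*(-3 + 3) = 3*0 = 0)
148*4 + W(B(-1)) = 148*4 + 0 = 592 + 0 = 592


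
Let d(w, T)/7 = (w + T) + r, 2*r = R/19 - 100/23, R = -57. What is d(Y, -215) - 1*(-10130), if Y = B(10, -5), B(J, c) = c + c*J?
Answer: 377857/46 ≈ 8214.3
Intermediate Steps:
B(J, c) = c + J*c
Y = -55 (Y = -5*(1 + 10) = -5*11 = -55)
r = -169/46 (r = (-57/19 - 100/23)/2 = (-57*1/19 - 100*1/23)/2 = (-3 - 100/23)/2 = (1/2)*(-169/23) = -169/46 ≈ -3.6739)
d(w, T) = -1183/46 + 7*T + 7*w (d(w, T) = 7*((w + T) - 169/46) = 7*((T + w) - 169/46) = 7*(-169/46 + T + w) = -1183/46 + 7*T + 7*w)
d(Y, -215) - 1*(-10130) = (-1183/46 + 7*(-215) + 7*(-55)) - 1*(-10130) = (-1183/46 - 1505 - 385) + 10130 = -88123/46 + 10130 = 377857/46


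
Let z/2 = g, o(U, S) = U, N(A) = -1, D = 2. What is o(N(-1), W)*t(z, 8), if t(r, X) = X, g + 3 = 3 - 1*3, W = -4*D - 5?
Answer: -8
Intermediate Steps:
W = -13 (W = -4*2 - 5 = -8 - 5 = -13)
g = -3 (g = -3 + (3 - 1*3) = -3 + (3 - 3) = -3 + 0 = -3)
z = -6 (z = 2*(-3) = -6)
o(N(-1), W)*t(z, 8) = -1*8 = -8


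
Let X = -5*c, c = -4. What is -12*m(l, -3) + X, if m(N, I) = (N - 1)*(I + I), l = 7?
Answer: 452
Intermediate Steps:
m(N, I) = 2*I*(-1 + N) (m(N, I) = (-1 + N)*(2*I) = 2*I*(-1 + N))
X = 20 (X = -5*(-4) = 20)
-12*m(l, -3) + X = -24*(-3)*(-1 + 7) + 20 = -24*(-3)*6 + 20 = -12*(-36) + 20 = 432 + 20 = 452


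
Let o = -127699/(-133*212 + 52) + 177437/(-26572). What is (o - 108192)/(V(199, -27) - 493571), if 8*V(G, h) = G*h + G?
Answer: 1556003116303/7107634085916 ≈ 0.21892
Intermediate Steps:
V(G, h) = G/8 + G*h/8 (V(G, h) = (G*h + G)/8 = (G + G*h)/8 = G/8 + G*h/8)
o = -30780175/14381584 (o = -127699/(-28196 + 52) + 177437*(-1/26572) = -127699/(-28144) - 13649/2044 = -127699*(-1/28144) - 13649/2044 = 127699/28144 - 13649/2044 = -30780175/14381584 ≈ -2.1403)
(o - 108192)/(V(199, -27) - 493571) = (-30780175/14381584 - 108192)/((1/8)*199*(1 - 27) - 493571) = -1556003116303/(14381584*((1/8)*199*(-26) - 493571)) = -1556003116303/(14381584*(-2587/4 - 493571)) = -1556003116303/(14381584*(-1976871/4)) = -1556003116303/14381584*(-4/1976871) = 1556003116303/7107634085916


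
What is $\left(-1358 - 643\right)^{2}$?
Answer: $4004001$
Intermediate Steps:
$\left(-1358 - 643\right)^{2} = \left(-2001\right)^{2} = 4004001$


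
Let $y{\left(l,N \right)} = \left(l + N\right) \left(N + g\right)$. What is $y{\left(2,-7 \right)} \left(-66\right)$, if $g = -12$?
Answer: $-6270$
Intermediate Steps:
$y{\left(l,N \right)} = \left(-12 + N\right) \left(N + l\right)$ ($y{\left(l,N \right)} = \left(l + N\right) \left(N - 12\right) = \left(N + l\right) \left(-12 + N\right) = \left(-12 + N\right) \left(N + l\right)$)
$y{\left(2,-7 \right)} \left(-66\right) = \left(\left(-7\right)^{2} - -84 - 24 - 14\right) \left(-66\right) = \left(49 + 84 - 24 - 14\right) \left(-66\right) = 95 \left(-66\right) = -6270$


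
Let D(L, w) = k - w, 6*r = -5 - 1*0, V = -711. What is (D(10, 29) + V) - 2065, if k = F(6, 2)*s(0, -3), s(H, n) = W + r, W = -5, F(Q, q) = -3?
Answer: -5575/2 ≈ -2787.5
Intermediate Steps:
r = -⅚ (r = (-5 - 1*0)/6 = (-5 + 0)/6 = (⅙)*(-5) = -⅚ ≈ -0.83333)
s(H, n) = -35/6 (s(H, n) = -5 - ⅚ = -35/6)
k = 35/2 (k = -3*(-35/6) = 35/2 ≈ 17.500)
D(L, w) = 35/2 - w
(D(10, 29) + V) - 2065 = ((35/2 - 1*29) - 711) - 2065 = ((35/2 - 29) - 711) - 2065 = (-23/2 - 711) - 2065 = -1445/2 - 2065 = -5575/2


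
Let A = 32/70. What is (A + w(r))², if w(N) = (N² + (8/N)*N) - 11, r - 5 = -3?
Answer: 2601/1225 ≈ 2.1233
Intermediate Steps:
r = 2 (r = 5 - 3 = 2)
A = 16/35 (A = 32*(1/70) = 16/35 ≈ 0.45714)
w(N) = -3 + N² (w(N) = (N² + 8) - 11 = (8 + N²) - 11 = -3 + N²)
(A + w(r))² = (16/35 + (-3 + 2²))² = (16/35 + (-3 + 4))² = (16/35 + 1)² = (51/35)² = 2601/1225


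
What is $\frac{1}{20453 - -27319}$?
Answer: $\frac{1}{47772} \approx 2.0933 \cdot 10^{-5}$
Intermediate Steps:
$\frac{1}{20453 - -27319} = \frac{1}{20453 + 27319} = \frac{1}{47772}$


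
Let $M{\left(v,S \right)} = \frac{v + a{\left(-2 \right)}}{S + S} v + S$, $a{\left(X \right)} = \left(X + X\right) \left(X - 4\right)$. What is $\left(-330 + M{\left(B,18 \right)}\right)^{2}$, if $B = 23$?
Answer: $\frac{103042801}{1296} \approx 79508.0$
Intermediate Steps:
$a{\left(X \right)} = 2 X \left(-4 + X\right)$
$M{\left(v,S \right)} = S + \frac{v \left(24 + v\right)}{2 S}$ ($M{\left(v,S \right)} = \frac{v + 2 \left(-2\right) \left(-4 - 2\right)}{S + S} v + S = \frac{v + 2 \left(-2\right) \left(-6\right)}{2 S} v + S = \left(v + 24\right) \frac{1}{2 S} v + S = \left(24 + v\right) \frac{1}{2 S} v + S = \frac{24 + v}{2 S} v + S = \frac{v \left(24 + v\right)}{2 S} + S = S + \frac{v \left(24 + v\right)}{2 S}$)
$\left(-330 + M{\left(B,18 \right)}\right)^{2} = \left(-330 + \frac{18^{2} + \frac{23^{2}}{2} + 12 \cdot 23}{18}\right)^{2} = \left(-330 + \frac{324 + \frac{1}{2} \cdot 529 + 276}{18}\right)^{2} = \left(-330 + \frac{324 + \frac{529}{2} + 276}{18}\right)^{2} = \left(-330 + \frac{1}{18} \cdot \frac{1729}{2}\right)^{2} = \left(-330 + \frac{1729}{36}\right)^{2} = \left(- \frac{10151}{36}\right)^{2} = \frac{103042801}{1296}$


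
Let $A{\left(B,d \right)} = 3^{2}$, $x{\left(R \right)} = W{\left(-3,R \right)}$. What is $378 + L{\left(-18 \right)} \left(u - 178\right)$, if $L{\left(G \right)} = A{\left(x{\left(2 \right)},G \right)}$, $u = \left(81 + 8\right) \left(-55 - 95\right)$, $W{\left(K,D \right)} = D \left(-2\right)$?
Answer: $-121374$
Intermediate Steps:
$W{\left(K,D \right)} = - 2 D$
$u = -13350$ ($u = 89 \left(-150\right) = -13350$)
$x{\left(R \right)} = - 2 R$
$A{\left(B,d \right)} = 9$
$L{\left(G \right)} = 9$
$378 + L{\left(-18 \right)} \left(u - 178\right) = 378 + 9 \left(-13350 - 178\right) = 378 + 9 \left(-13528\right) = 378 - 121752 = -121374$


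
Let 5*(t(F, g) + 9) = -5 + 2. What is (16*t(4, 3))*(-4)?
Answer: 3072/5 ≈ 614.40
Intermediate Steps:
t(F, g) = -48/5 (t(F, g) = -9 + (-5 + 2)/5 = -9 + (⅕)*(-3) = -9 - ⅗ = -48/5)
(16*t(4, 3))*(-4) = (16*(-48/5))*(-4) = -768/5*(-4) = 3072/5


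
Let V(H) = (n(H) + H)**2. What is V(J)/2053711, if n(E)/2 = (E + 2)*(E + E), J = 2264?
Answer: 421200096385600/2053711 ≈ 2.0509e+8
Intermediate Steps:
n(E) = 4*E*(2 + E) (n(E) = 2*((E + 2)*(E + E)) = 2*((2 + E)*(2*E)) = 2*(2*E*(2 + E)) = 4*E*(2 + E))
V(H) = (H + 4*H*(2 + H))**2 (V(H) = (4*H*(2 + H) + H)**2 = (H + 4*H*(2 + H))**2)
V(J)/2053711 = (2264**2*(9 + 4*2264)**2)/2053711 = (5125696*(9 + 9056)**2)*(1/2053711) = (5125696*9065**2)*(1/2053711) = (5125696*82174225)*(1/2053711) = 421200096385600*(1/2053711) = 421200096385600/2053711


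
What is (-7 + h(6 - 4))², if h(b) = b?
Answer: 25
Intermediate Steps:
(-7 + h(6 - 4))² = (-7 + (6 - 4))² = (-7 + 2)² = (-5)² = 25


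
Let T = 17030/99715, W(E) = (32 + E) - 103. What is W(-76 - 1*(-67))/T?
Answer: -797720/1703 ≈ -468.42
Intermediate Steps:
W(E) = -71 + E
T = 3406/19943 (T = 17030*(1/99715) = 3406/19943 ≈ 0.17079)
W(-76 - 1*(-67))/T = (-71 + (-76 - 1*(-67)))/(3406/19943) = (-71 + (-76 + 67))*(19943/3406) = (-71 - 9)*(19943/3406) = -80*19943/3406 = -797720/1703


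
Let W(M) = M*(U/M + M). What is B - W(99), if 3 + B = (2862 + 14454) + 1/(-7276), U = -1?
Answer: 54664587/7276 ≈ 7513.0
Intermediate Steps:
W(M) = M*(M - 1/M) (W(M) = M*(-1/M + M) = M*(M - 1/M))
B = 125969387/7276 (B = -3 + ((2862 + 14454) + 1/(-7276)) = -3 + (17316 - 1/7276) = -3 + 125991215/7276 = 125969387/7276 ≈ 17313.)
B - W(99) = 125969387/7276 - (-1 + 99**2) = 125969387/7276 - (-1 + 9801) = 125969387/7276 - 1*9800 = 125969387/7276 - 9800 = 54664587/7276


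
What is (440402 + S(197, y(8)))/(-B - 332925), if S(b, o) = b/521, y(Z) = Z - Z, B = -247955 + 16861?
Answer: -229449639/53053951 ≈ -4.3248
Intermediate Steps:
B = -231094
y(Z) = 0
S(b, o) = b/521 (S(b, o) = b*(1/521) = b/521)
(440402 + S(197, y(8)))/(-B - 332925) = (440402 + (1/521)*197)/(-1*(-231094) - 332925) = (440402 + 197/521)/(231094 - 332925) = (229449639/521)/(-101831) = (229449639/521)*(-1/101831) = -229449639/53053951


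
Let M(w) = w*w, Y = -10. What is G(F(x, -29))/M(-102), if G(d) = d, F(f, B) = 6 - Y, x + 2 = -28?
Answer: 4/2601 ≈ 0.0015379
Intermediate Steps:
x = -30 (x = -2 - 28 = -30)
F(f, B) = 16 (F(f, B) = 6 - 1*(-10) = 6 + 10 = 16)
M(w) = w²
G(F(x, -29))/M(-102) = 16/((-102)²) = 16/10404 = 16*(1/10404) = 4/2601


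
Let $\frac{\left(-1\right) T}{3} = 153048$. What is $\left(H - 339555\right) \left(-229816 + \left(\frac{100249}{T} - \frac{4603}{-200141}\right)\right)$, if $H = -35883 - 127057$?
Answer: $\frac{1516000393631676133685}{13127648472} \approx 1.1548 \cdot 10^{11}$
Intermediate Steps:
$T = -459144$ ($T = \left(-3\right) 153048 = -459144$)
$H = -162940$
$\left(H - 339555\right) \left(-229816 + \left(\frac{100249}{T} - \frac{4603}{-200141}\right)\right) = \left(-162940 - 339555\right) \left(-229816 + \left(\frac{100249}{-459144} - \frac{4603}{-200141}\right)\right) = - 502495 \left(-229816 + \left(100249 \left(- \frac{1}{459144}\right) - - \frac{4603}{200141}\right)\right) = - 502495 \left(-229816 + \left(- \frac{100249}{459144} + \frac{4603}{200141}\right)\right) = - 502495 \left(-229816 - \frac{17950495277}{91893539304}\right) = \left(-502495\right) \left(- \frac{21118623579183341}{91893539304}\right) = \frac{1516000393631676133685}{13127648472}$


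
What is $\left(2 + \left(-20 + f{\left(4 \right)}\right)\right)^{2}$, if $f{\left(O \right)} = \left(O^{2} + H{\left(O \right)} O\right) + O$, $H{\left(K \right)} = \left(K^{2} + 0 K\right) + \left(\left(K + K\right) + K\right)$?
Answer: $12996$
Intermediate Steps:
$H{\left(K \right)} = K^{2} + 3 K$ ($H{\left(K \right)} = \left(K^{2} + 0\right) + \left(2 K + K\right) = K^{2} + 3 K$)
$f{\left(O \right)} = O + O^{2} + O^{2} \left(3 + O\right)$ ($f{\left(O \right)} = \left(O^{2} + O \left(3 + O\right) O\right) + O = \left(O^{2} + O^{2} \left(3 + O\right)\right) + O = O + O^{2} + O^{2} \left(3 + O\right)$)
$\left(2 + \left(-20 + f{\left(4 \right)}\right)\right)^{2} = \left(2 - \left(20 - 4 \left(1 + 4 + 4 \left(3 + 4\right)\right)\right)\right)^{2} = \left(2 - \left(20 - 4 \left(1 + 4 + 4 \cdot 7\right)\right)\right)^{2} = \left(2 - \left(20 - 4 \left(1 + 4 + 28\right)\right)\right)^{2} = \left(2 + \left(-20 + 4 \cdot 33\right)\right)^{2} = \left(2 + \left(-20 + 132\right)\right)^{2} = \left(2 + 112\right)^{2} = 114^{2} = 12996$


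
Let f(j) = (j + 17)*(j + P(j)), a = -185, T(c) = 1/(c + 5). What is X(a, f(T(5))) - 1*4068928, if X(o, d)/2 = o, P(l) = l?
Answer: -4069298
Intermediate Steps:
T(c) = 1/(5 + c)
f(j) = 2*j*(17 + j) (f(j) = (j + 17)*(j + j) = (17 + j)*(2*j) = 2*j*(17 + j))
X(o, d) = 2*o
X(a, f(T(5))) - 1*4068928 = 2*(-185) - 1*4068928 = -370 - 4068928 = -4069298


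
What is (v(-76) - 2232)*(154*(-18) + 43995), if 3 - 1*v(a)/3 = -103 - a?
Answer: -88299666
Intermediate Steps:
v(a) = 318 + 3*a (v(a) = 9 - 3*(-103 - a) = 9 + (309 + 3*a) = 318 + 3*a)
(v(-76) - 2232)*(154*(-18) + 43995) = ((318 + 3*(-76)) - 2232)*(154*(-18) + 43995) = ((318 - 228) - 2232)*(-2772 + 43995) = (90 - 2232)*41223 = -2142*41223 = -88299666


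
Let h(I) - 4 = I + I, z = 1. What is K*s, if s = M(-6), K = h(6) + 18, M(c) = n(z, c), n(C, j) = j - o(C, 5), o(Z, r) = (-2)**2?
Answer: -340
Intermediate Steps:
h(I) = 4 + 2*I (h(I) = 4 + (I + I) = 4 + 2*I)
o(Z, r) = 4
n(C, j) = -4 + j (n(C, j) = j - 1*4 = j - 4 = -4 + j)
M(c) = -4 + c
K = 34 (K = (4 + 2*6) + 18 = (4 + 12) + 18 = 16 + 18 = 34)
s = -10 (s = -4 - 6 = -10)
K*s = 34*(-10) = -340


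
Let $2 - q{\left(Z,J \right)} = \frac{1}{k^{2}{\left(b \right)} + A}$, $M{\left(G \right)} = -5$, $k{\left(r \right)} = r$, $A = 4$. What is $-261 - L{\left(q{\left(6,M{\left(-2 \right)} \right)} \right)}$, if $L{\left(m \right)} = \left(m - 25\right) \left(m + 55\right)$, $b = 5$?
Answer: $\frac{884035}{841} \approx 1051.2$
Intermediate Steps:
$q{\left(Z,J \right)} = \frac{57}{29}$ ($q{\left(Z,J \right)} = 2 - \frac{1}{5^{2} + 4} = 2 - \frac{1}{25 + 4} = 2 - \frac{1}{29} = \frac{57}{29}$)
$L{\left(m \right)} = \left(-25 + m\right) \left(55 + m\right)$
$-261 - L{\left(q{\left(6,M{\left(-2 \right)} \right)} \right)} = -261 - \left(-1375 + \left(\frac{57}{29}\right)^{2} + 30 \cdot \frac{57}{29}\right) = -261 - \left(-1375 + \frac{3249}{841} + \frac{1710}{29}\right) = -261 - - \frac{1103536}{841} = -261 + \frac{1103536}{841} = \frac{884035}{841}$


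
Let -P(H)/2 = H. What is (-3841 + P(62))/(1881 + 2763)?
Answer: -3965/4644 ≈ -0.85379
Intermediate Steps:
P(H) = -2*H
(-3841 + P(62))/(1881 + 2763) = (-3841 - 2*62)/(1881 + 2763) = (-3841 - 124)/4644 = -3965*1/4644 = -3965/4644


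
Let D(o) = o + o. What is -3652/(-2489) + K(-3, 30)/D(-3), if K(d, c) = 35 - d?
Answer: -36335/7467 ≈ -4.8661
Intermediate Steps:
D(o) = 2*o
-3652/(-2489) + K(-3, 30)/D(-3) = -3652/(-2489) + (35 - 1*(-3))/((2*(-3))) = -3652*(-1/2489) + (35 + 3)/(-6) = 3652/2489 + 38*(-1/6) = 3652/2489 - 19/3 = -36335/7467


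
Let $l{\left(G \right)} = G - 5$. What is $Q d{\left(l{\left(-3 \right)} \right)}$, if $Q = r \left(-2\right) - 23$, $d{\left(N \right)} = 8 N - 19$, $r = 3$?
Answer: $2407$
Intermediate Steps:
$l{\left(G \right)} = -5 + G$ ($l{\left(G \right)} = G - 5 = -5 + G$)
$d{\left(N \right)} = -19 + 8 N$
$Q = -29$ ($Q = 3 \left(-2\right) - 23 = -6 - 23 = -29$)
$Q d{\left(l{\left(-3 \right)} \right)} = - 29 \left(-19 + 8 \left(-5 - 3\right)\right) = - 29 \left(-19 + 8 \left(-8\right)\right) = - 29 \left(-19 - 64\right) = \left(-29\right) \left(-83\right) = 2407$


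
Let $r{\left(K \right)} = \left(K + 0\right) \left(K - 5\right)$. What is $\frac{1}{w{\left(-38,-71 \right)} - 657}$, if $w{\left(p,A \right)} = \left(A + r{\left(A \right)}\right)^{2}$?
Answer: $\frac{1}{28354968} \approx 3.5267 \cdot 10^{-8}$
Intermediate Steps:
$r{\left(K \right)} = K \left(-5 + K\right)$
$w{\left(p,A \right)} = \left(A + A \left(-5 + A\right)\right)^{2}$
$\frac{1}{w{\left(-38,-71 \right)} - 657} = \frac{1}{\left(-71\right)^{2} \left(-4 - 71\right)^{2} - 657} = \frac{1}{5041 \left(-75\right)^{2} - 657} = \frac{1}{5041 \cdot 5625 - 657} = \frac{1}{28355625 - 657} = \frac{1}{28354968}$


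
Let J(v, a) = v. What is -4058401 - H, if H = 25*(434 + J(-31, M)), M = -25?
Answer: -4068476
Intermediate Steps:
H = 10075 (H = 25*(434 - 31) = 25*403 = 10075)
-4058401 - H = -4058401 - 1*10075 = -4058401 - 10075 = -4068476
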